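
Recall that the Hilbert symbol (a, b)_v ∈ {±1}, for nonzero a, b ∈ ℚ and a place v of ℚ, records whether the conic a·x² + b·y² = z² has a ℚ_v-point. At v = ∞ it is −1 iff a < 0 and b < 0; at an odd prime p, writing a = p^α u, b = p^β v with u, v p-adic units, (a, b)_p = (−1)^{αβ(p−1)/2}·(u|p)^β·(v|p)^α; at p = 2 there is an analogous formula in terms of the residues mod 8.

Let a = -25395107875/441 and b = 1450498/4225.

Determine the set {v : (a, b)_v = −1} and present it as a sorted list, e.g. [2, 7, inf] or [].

(a, b) ≡ (-1920235, 82) mod (ℚ^×)²; places V = {2, 3, 5, 7, 13, 17, 19, 23, 29, 41, ∞}.
(a,b)_17: α=1, u≡10; β=0, v≡14 (mod 17); (10|17)=-1, (14|17)=-1; sign (−1)^0·-1^0·-1^1 = -1.
(a,b)_23: α=2, u≡6; β=0, v≡16 (mod 23); (6|23)=+1, (16|23)=+1; sign (−1)^0·+1^0·+1^2 = +1.
(a,b)_2: α=0, β=1; u≡5, v≡1 (mod 8); ε(u)ε(v)=0·0, αω(v)=0·0, βω(u)=1·1; sum ≡ 1  ⇒  -1.
(a,b)_3: α=-2, u≡2; β=0, v≡1 (mod 3); (2|3)=-1, (1|3)=+1; sign (−1)^0·-1^0·+1^-2 = +1.
(a,b)_29: α=1, u≡18; β=0, v≡22 (mod 29); (18|29)=-1, (22|29)=+1; sign (−1)^0·-1^0·+1^1 = +1.
(a,b)_13: α=0, u≡7; β=-2, v≡3 (mod 13); (7|13)=-1, (3|13)=+1; sign (−1)^0·-1^-2·+1^0 = +1.
(a,b)_5: α=3, u≡2; β=-2, v≡2 (mod 5); (2|5)=-1, (2|5)=-1; sign (−1)^0·-1^-2·-1^3 = -1.
(a,b)_19: α=1, u≡18; β=2, v≡4 (mod 19); (18|19)=-1, (4|19)=+1; sign (−1)^0·-1^2·+1^1 = +1.
(a,b)_41: α=1, u≡34; β=1, v≡18 (mod 41); (34|41)=-1, (18|41)=+1; sign (−1)^0·-1^1·+1^1 = -1.
(a,b)_∞: sgn(-1920235)=−, sgn(82)=+, so +1.
(a,b)_7: α=-2, u≡5; β=2, v≡5 (mod 7); (5|7)=-1, (5|7)=-1; sign (−1)^0·-1^2·-1^-2 = +1.
(-1920235, 82 / ℚ) ramifies at {2, 5, 17, 41}: a division algebra.

[2, 5, 17, 41]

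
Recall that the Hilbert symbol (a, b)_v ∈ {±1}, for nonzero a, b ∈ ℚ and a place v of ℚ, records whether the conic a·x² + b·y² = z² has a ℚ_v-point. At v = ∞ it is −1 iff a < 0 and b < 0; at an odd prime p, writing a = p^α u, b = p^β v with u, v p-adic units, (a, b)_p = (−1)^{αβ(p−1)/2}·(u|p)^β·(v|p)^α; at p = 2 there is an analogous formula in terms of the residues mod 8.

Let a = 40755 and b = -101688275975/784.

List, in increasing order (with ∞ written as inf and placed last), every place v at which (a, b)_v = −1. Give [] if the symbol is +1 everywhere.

[11, 13, 19, 29]

Mod squares: a ≡ 40755, b ≡ -551. Check v ∈ {∞, 2, 3, 5, 7, 11, 13, 19, 29}.
v=2: v_2(a)=0, v_2(b)=-4; units ≡ 3, 1 (mod 8); ε·ε+αω+βω = 1·0+0·0+-4·1 ≡ 0  ⇒  (a,b)_2 = +1.
v=3: a=3^1·(≡1), b=3^0·(≡1) mod 3; (1|3)=+1, (1|3)=+1; (−1)^{1·0·1}·(+1)^0·(+1)^1 = +1.
v=29: a=29^0·(≡10), b=29^1·(≡8) mod 29; (10|29)=-1, (8|29)=-1; (−1)^{0·1·14}·(-1)^1·(-1)^0 = -1.
v=∞: 40755 > 0 and -551 < 0  ⇒  (a,b)_∞ = +1.
v=7: a=7^0·(≡1), b=7^-2·(≡4) mod 7; (1|7)=+1, (4|7)=+1; (−1)^{0·-2·3}·(+1)^-2·(+1)^0 = +1.
v=19: a=19^1·(≡17), b=19^3·(≡16) mod 19; (17|19)=+1, (16|19)=+1; (−1)^{1·3·9}·(+1)^3·(+1)^1 = -1.
v=11: a=11^1·(≡9), b=11^2·(≡8) mod 11; (9|11)=+1, (8|11)=-1; (−1)^{1·2·5}·(+1)^2·(-1)^1 = -1.
v=5: a=5^1·(≡1), b=5^2·(≡4) mod 5; (1|5)=+1, (4|5)=+1; (−1)^{1·2·2}·(+1)^2·(+1)^1 = +1.
v=13: a=13^1·(≡2), b=13^2·(≡11) mod 13; (2|13)=-1, (11|13)=-1; (−1)^{1·2·6}·(-1)^2·(-1)^1 = -1.
Ram(40755, -551) = {11, 13, 19, 29}; no ℚ_11-point on the conic.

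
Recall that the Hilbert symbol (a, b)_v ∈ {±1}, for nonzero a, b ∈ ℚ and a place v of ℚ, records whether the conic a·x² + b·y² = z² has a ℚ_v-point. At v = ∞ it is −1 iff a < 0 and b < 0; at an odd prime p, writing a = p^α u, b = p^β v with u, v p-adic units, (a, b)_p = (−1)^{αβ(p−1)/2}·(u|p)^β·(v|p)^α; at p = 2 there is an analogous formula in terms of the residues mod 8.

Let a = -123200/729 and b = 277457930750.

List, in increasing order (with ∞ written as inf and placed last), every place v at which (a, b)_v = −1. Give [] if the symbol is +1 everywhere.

Mod squares: a ≡ -77, b ≡ 15470. Check v ∈ {∞, 2, 3, 5, 7, 11, 13, 17}.
v=7: a=7^1·(≡5), b=7^3·(≡3) mod 7; (5|7)=-1, (3|7)=-1; (−1)^{1·3·3}·(-1)^3·(-1)^1 = -1.
v=2: v_2(a)=6, v_2(b)=1; units ≡ 3, 7 (mod 8); ε·ε+αω+βω = 1·1+6·0+1·1 ≡ 0  ⇒  (a,b)_2 = +1.
v=13: a=13^0·(≡1), b=13^1·(≡11) mod 13; (1|13)=+1, (11|13)=-1; (−1)^{0·1·6}·(+1)^1·(-1)^0 = +1.
v=3: a=3^-6·(≡1), b=3^0·(≡2) mod 3; (1|3)=+1, (2|3)=-1; (−1)^{-6·0·1}·(+1)^0·(-1)^-6 = +1.
v=11: a=11^1·(≡3), b=11^4·(≡5) mod 11; (3|11)=+1, (5|11)=+1; (−1)^{1·4·5}·(+1)^4·(+1)^1 = +1.
v=17: a=17^0·(≡9), b=17^1·(≡2) mod 17; (9|17)=+1, (2|17)=+1; (−1)^{0·1·8}·(+1)^1·(+1)^0 = +1.
v=∞: -77 < 0 and 15470 > 0  ⇒  (a,b)_∞ = +1.
v=5: a=5^2·(≡3), b=5^3·(≡1) mod 5; (3|5)=-1, (1|5)=+1; (−1)^{2·3·2}·(-1)^3·(+1)^2 = -1.
|Ram(-77, 15470)| = 2, even; anisotropic at {5, 7}.

[5, 7]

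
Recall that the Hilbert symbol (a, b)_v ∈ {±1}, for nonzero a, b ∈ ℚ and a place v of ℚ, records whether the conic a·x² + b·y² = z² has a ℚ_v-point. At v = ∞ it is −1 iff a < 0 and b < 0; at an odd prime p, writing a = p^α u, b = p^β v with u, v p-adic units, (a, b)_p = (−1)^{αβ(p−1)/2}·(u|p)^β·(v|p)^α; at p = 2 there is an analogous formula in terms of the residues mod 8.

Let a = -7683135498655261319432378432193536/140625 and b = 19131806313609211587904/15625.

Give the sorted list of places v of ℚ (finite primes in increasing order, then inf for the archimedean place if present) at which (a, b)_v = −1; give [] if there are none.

[11, 29, 43, 53]

(a, b) ≡ (-12249281, 661706749) mod (ℚ^×)²; places V = {2, 3, 5, 7, 11, 19, 29, 31, 41, 43, 47, 53, ∞}.
(a,b)_43: α=3, u≡3; β=2, v≡2 (mod 43); (3|43)=-1, (2|43)=-1; sign (−1)^0·-1^2·-1^3 = -1.
(a,b)_19: α=1, u≡5; β=1, v≡15 (mod 19); (5|19)=+1, (15|19)=-1; sign (−1)^1·+1^1·-1^1 = +1.
(a,b)_31: α=2, u≡18; β=1, v≡9 (mod 31); (18|31)=+1, (9|31)=+1; sign (−1)^0·+1^1·+1^2 = +1.
(a,b)_47: α=1, u≡10; β=1, v≡34 (mod 47); (10|47)=-1, (34|47)=+1; sign (−1)^1·-1^1·+1^1 = +1.
(a,b)_2: α=10, β=6; u≡7, v≡5 (mod 8); ε(u)ε(v)=1·0, αω(v)=10·1, βω(u)=6·0; sum ≡ 0  ⇒  +1.
(a,b)_∞: sgn(-12249281)=−, sgn(661706749)=+, so +1.
(a,b)_41: α=2, u≡23; β=1, v≡1 (mod 41); (23|41)=+1, (1|41)=+1; sign (−1)^0·+1^1·+1^2 = +1.
(a,b)_29: α=3, u≡16; β=2, v≡8 (mod 29); (16|29)=+1, (8|29)=-1; sign (−1)^0·+1^2·-1^3 = -1.
(a,b)_3: α=-2, u≡1; β=0, v≡1 (mod 3); (1|3)=+1, (1|3)=+1; sign (−1)^0·+1^0·+1^-2 = +1.
(a,b)_11: α=7, u≡9; β=3, v≡1 (mod 11); (9|11)=+1, (1|11)=+1; sign (−1)^1·+1^3·+1^7 = -1.
(a,b)_5: α=-6, u≡1; β=-6, v≡4 (mod 5); (1|5)=+1, (4|5)=+1; sign (−1)^0·+1^-6·+1^-6 = +1.
(a,b)_53: α=2, u≡33; β=1, v≡39 (mod 53); (33|53)=-1, (39|53)=-1; sign (−1)^0·-1^1·-1^2 = -1.
(a,b)_7: α=2, u≡6; β=4, v≡1 (mod 7); (6|7)=-1, (1|7)=+1; sign (−1)^0·-1^4·+1^2 = +1.
(-12249281, 661706749 / ℚ) ramifies at {11, 29, 43, 53}: a division algebra.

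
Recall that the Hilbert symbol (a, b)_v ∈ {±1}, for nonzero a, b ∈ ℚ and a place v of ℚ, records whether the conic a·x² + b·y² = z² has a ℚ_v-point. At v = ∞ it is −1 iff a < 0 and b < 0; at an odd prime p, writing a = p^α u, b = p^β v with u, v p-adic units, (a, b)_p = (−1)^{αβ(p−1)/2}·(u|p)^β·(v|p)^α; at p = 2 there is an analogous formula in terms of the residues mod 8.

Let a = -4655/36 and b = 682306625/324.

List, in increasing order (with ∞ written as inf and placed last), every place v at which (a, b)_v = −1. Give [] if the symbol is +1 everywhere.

[5, 41]

Mod squares: a ≡ -95, b ≡ 556985. Check v ∈ {∞, 2, 3, 5, 7, 11, 13, 19, 41}.
v=11: a=11^0·(≡3), b=11^1·(≡6) mod 11; (3|11)=+1, (6|11)=-1; (−1)^{0·1·5}·(+1)^1·(-1)^0 = +1.
v=19: a=19^1·(≡18), b=19^1·(≡1) mod 19; (18|19)=-1, (1|19)=+1; (−1)^{1·1·9}·(-1)^1·(+1)^1 = +1.
v=41: a=41^0·(≡29), b=41^1·(≡38) mod 41; (29|41)=-1, (38|41)=-1; (−1)^{0·1·20}·(-1)^1·(-1)^0 = -1.
v=5: a=5^1·(≡4), b=5^3·(≡2) mod 5; (4|5)=+1, (2|5)=-1; (−1)^{1·3·2}·(+1)^3·(-1)^1 = -1.
v=3: a=3^-2·(≡1), b=3^-4·(≡2) mod 3; (1|3)=+1, (2|3)=-1; (−1)^{-2·-4·1}·(+1)^-4·(-1)^-2 = +1.
v=7: a=7^2·(≡3), b=7^2·(≡4) mod 7; (3|7)=-1, (4|7)=+1; (−1)^{2·2·3}·(-1)^2·(+1)^2 = +1.
v=13: a=13^0·(≡9), b=13^1·(≡9) mod 13; (9|13)=+1, (9|13)=+1; (−1)^{0·1·6}·(+1)^1·(+1)^0 = +1.
v=∞: -95 < 0 and 556985 > 0  ⇒  (a,b)_∞ = +1.
v=2: v_2(a)=-2, v_2(b)=-2; units ≡ 1, 1 (mod 8); ε·ε+αω+βω = 0·0+-2·0+-2·0 ≡ 0  ⇒  (a,b)_2 = +1.
(-95, 556985 / ℚ) ramifies at {5, 41}: a division algebra.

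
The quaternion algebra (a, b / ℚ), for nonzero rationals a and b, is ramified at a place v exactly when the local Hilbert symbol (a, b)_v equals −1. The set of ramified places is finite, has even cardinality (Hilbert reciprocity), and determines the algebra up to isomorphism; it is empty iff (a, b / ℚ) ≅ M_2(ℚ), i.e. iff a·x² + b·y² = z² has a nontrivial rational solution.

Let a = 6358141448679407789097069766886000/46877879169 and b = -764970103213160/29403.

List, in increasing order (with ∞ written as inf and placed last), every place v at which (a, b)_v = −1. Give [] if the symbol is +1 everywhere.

[3, 5, 13, 17, 19, 31]

Mod squares: a ≡ 25415, b ≡ -3905070. Check v ∈ {∞, 2, 3, 5, 11, 13, 17, 19, 23, 31}.
v=23: a=23^5·(≡2), b=23^2·(≡9) mod 23; (2|23)=+1, (9|23)=+1; (−1)^{5·2·11}·(+1)^2·(+1)^5 = +1.
v=13: a=13^1·(≡6), b=13^1·(≡12) mod 13; (6|13)=-1, (12|13)=+1; (−1)^{1·1·6}·(-1)^1·(+1)^1 = -1.
v=2: v_2(a)=4, v_2(b)=3; units ≡ 7, 1 (mod 8); ε·ε+αω+βω = 1·0+4·0+3·0 ≡ 0  ⇒  (a,b)_2 = +1.
v=19: a=19^2·(≡14), b=19^1·(≡13) mod 19; (14|19)=-1, (13|19)=-1; (−1)^{2·1·9}·(-1)^1·(-1)^2 = -1.
v=11: a=11^-2·(≡9), b=11^-2·(≡2) mod 11; (9|11)=+1, (2|11)=-1; (−1)^{-2·-2·5}·(+1)^-2·(-1)^-2 = +1.
v=∞: 25415 > 0 and -3905070 < 0  ⇒  (a,b)_∞ = +1.
v=17: a=17^9·(≡16), b=17^3·(≡6) mod 17; (16|17)=+1, (6|17)=-1; (−1)^{9·3·8}·(+1)^3·(-1)^9 = -1.
v=31: a=31^6·(≡29), b=31^3·(≡18) mod 31; (29|31)=-1, (18|31)=+1; (−1)^{6·3·15}·(-1)^3·(+1)^6 = -1.
v=5: a=5^3·(≡2), b=5^1·(≡1) mod 5; (2|5)=-1, (1|5)=+1; (−1)^{3·1·2}·(-1)^1·(+1)^3 = -1.
v=3: a=3^-18·(≡2), b=3^-5·(≡1) mod 3; (2|3)=-1, (1|3)=+1; (−1)^{-18·-5·1}·(-1)^-5·(+1)^-18 = -1.
Ram(25415, -3905070) = {3, 5, 13, 17, 19, 31}; no ℚ_3-point on the conic.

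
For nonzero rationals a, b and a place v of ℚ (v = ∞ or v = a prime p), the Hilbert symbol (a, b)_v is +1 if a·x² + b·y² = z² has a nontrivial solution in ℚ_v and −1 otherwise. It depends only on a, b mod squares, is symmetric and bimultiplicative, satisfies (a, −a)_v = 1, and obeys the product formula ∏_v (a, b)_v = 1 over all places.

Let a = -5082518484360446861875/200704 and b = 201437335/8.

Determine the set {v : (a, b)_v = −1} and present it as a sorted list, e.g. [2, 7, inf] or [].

[2, 29]

Mod squares: a ≡ -19, b ≡ 1394030. Check v ∈ {∞, 2, 5, 7, 11, 13, 17, 19, 23, 29}.
v=5: a=5^4·(≡4), b=5^1·(≡4) mod 5; (4|5)=+1, (4|5)=+1; (−1)^{4·1·2}·(+1)^1·(+1)^4 = +1.
v=7: a=7^-2·(≡4), b=7^0·(≡1) mod 7; (4|7)=+1, (1|7)=+1; (−1)^{-2·0·3}·(+1)^0·(+1)^-2 = +1.
v=∞: -19 < 0 and 1394030 > 0  ⇒  (a,b)_∞ = +1.
v=29: a=29^2·(≡8), b=29^1·(≡8) mod 29; (8|29)=-1, (8|29)=-1; (−1)^{2·1·14}·(-1)^1·(-1)^2 = -1.
v=19: a=19^7·(≡3), b=19^1·(≡17) mod 19; (3|19)=-1, (17|19)=+1; (−1)^{7·1·9}·(-1)^1·(+1)^7 = +1.
v=2: v_2(a)=-12, v_2(b)=-3; units ≡ 5, 7 (mod 8); ε·ε+αω+βω = 0·1+-12·0+-3·1 ≡ 1  ⇒  (a,b)_2 = -1.
v=23: a=23^2·(≡16), b=23^1·(≡17) mod 23; (16|23)=+1, (17|23)=-1; (−1)^{2·1·11}·(+1)^1·(-1)^2 = +1.
v=13: a=13^2·(≡2), b=13^0·(≡1) mod 13; (2|13)=-1, (1|13)=+1; (−1)^{2·0·6}·(-1)^0·(+1)^2 = +1.
v=11: a=11^2·(≡4), b=11^1·(≡6) mod 11; (4|11)=+1, (6|11)=-1; (−1)^{2·1·5}·(+1)^1·(-1)^2 = +1.
v=17: a=17^0·(≡2), b=17^2·(≡4) mod 17; (2|17)=+1, (4|17)=+1; (−1)^{0·2·8}·(+1)^2·(+1)^0 = +1.
Ram(-19, 1394030) = {2, 29}; no ℚ_2-point on the conic.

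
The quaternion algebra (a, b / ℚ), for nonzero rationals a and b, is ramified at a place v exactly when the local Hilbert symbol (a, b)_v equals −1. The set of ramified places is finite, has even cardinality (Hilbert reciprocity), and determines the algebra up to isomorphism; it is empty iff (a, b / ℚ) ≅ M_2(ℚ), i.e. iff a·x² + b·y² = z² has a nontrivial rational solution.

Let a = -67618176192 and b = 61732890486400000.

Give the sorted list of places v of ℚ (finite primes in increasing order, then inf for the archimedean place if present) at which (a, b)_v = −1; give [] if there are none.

[5, 7, 17, 29]

(a, b) ≡ (-483, 396865) mod (ℚ^×)²; places V = {2, 3, 5, 7, 17, 23, 29, ∞}.
(a,b)_∞: sgn(-483)=−, sgn(396865)=+, so +1.
(a,b)_5: α=0, u≡3; β=5, v≡3 (mod 5); (3|5)=-1, (3|5)=-1; sign (−1)^0·-1^5·-1^0 = -1.
(a,b)_3: α=3, u≡1; β=0, v≡1 (mod 3); (1|3)=+1, (1|3)=+1; sign (−1)^0·+1^0·+1^3 = +1.
(a,b)_17: α=2, u≡10; β=3, v≡15 (mod 17); (10|17)=-1, (15|17)=+1; sign (−1)^0·-1^3·+1^2 = -1.
(a,b)_7: α=1, u≡4; β=1, v≡2 (mod 7); (4|7)=+1, (2|7)=+1; sign (−1)^1·+1^1·+1^1 = -1.
(a,b)_23: α=1, u≡16; β=1, v≡11 (mod 23); (16|23)=+1, (11|23)=-1; sign (−1)^1·+1^1·-1^1 = +1.
(a,b)_29: α=2, u≡11; β=3, v≡26 (mod 29); (11|29)=-1, (26|29)=-1; sign (−1)^0·-1^3·-1^2 = -1.
(a,b)_2: α=6, β=10; u≡5, v≡1 (mod 8); ε(u)ε(v)=0·0, αω(v)=6·0, βω(u)=10·1; sum ≡ 0  ⇒  +1.
Ram(-483, 396865) = {5, 7, 17, 29}; no ℚ_5-point on the conic.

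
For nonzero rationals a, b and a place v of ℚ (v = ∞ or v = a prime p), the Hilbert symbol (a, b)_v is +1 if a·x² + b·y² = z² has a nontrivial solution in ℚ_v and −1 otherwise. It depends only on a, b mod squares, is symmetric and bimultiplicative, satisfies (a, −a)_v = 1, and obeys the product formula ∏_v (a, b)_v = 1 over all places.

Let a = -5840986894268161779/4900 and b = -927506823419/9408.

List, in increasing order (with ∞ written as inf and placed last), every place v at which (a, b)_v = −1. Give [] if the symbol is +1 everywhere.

[31, inf]

Mod squares: a ≡ -899, b ≡ -33. Check v ∈ {∞, 2, 3, 5, 7, 11, 13, 17, 19, 29, 31}.
v=∞: -899 < 0 and -33 < 0  ⇒  (a,b)_∞ = -1.
v=17: a=17^0·(≡1), b=17^2·(≡4) mod 17; (1|17)=+1, (4|17)=+1; (−1)^{0·2·8}·(+1)^2·(+1)^0 = +1.
v=2: v_2(a)=-2, v_2(b)=-6; units ≡ 5, 7 (mod 8); ε·ε+αω+βω = 0·1+-2·0+-6·1 ≡ 0  ⇒  (a,b)_2 = +1.
v=31: a=31^3·(≡14), b=31^2·(≡23) mod 31; (14|31)=+1, (23|31)=-1; (−1)^{3·2·15}·(+1)^2·(-1)^3 = -1.
v=29: a=29^3·(≡15), b=29^2·(≡9) mod 29; (15|29)=-1, (9|29)=+1; (−1)^{3·2·14}·(-1)^2·(+1)^3 = +1.
v=3: a=3^2·(≡1), b=3^-1·(≡1) mod 3; (1|3)=+1, (1|3)=+1; (−1)^{2·-1·1}·(+1)^-1·(+1)^2 = +1.
v=19: a=19^2·(≡10), b=19^2·(≡4) mod 19; (10|19)=-1, (4|19)=+1; (−1)^{2·2·9}·(-1)^2·(+1)^2 = +1.
v=7: a=7^-2·(≡2), b=7^-2·(≡2) mod 7; (2|7)=+1, (2|7)=+1; (−1)^{-2·-2·3}·(+1)^-2·(+1)^-2 = +1.
v=11: a=11^4·(≡5), b=11^1·(≡7) mod 11; (5|11)=+1, (7|11)=-1; (−1)^{4·1·5}·(+1)^1·(-1)^4 = +1.
v=13: a=13^2·(≡2), b=13^0·(≡5) mod 13; (2|13)=-1, (5|13)=-1; (−1)^{2·0·6}·(-1)^0·(-1)^2 = +1.
v=5: a=5^-2·(≡1), b=5^0·(≡2) mod 5; (1|5)=+1, (2|5)=-1; (−1)^{-2·0·2}·(+1)^0·(-1)^-2 = +1.
(-899, -33 / ℚ) ramifies at {31, ∞}: a division algebra.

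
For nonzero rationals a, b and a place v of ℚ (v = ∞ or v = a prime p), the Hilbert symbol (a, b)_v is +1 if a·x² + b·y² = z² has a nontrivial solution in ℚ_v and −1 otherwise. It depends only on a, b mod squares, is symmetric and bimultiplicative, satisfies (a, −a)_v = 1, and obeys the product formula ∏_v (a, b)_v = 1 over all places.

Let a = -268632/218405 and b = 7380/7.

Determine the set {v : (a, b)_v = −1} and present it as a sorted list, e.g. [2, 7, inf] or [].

[2, 7, 13, 41]

Mod squares: a ≡ -37310, b ≡ 1435. Check v ∈ {∞, 2, 3, 5, 7, 11, 13, 19, 41}.
v=19: a=19^-2·(≡16), b=19^0·(≡12) mod 19; (16|19)=+1, (12|19)=-1; (−1)^{-2·0·9}·(+1)^0·(-1)^-2 = +1.
v=13: a=13^1·(≡9), b=13^0·(≡5) mod 13; (9|13)=+1, (5|13)=-1; (−1)^{1·0·6}·(+1)^0·(-1)^1 = -1.
v=7: a=7^1·(≡1), b=7^-1·(≡2) mod 7; (1|7)=+1, (2|7)=+1; (−1)^{1·-1·3}·(+1)^-1·(+1)^1 = -1.
v=2: v_2(a)=3, v_2(b)=2; units ≡ 1, 3 (mod 8); ε·ε+αω+βω = 0·1+3·1+2·0 ≡ 1  ⇒  (a,b)_2 = -1.
v=11: a=11^-2·(≡10), b=11^0·(≡3) mod 11; (10|11)=-1, (3|11)=+1; (−1)^{-2·0·5}·(-1)^0·(+1)^-2 = +1.
v=3: a=3^2·(≡1), b=3^2·(≡1) mod 3; (1|3)=+1, (1|3)=+1; (−1)^{2·2·1}·(+1)^2·(+1)^2 = +1.
v=5: a=5^-1·(≡3), b=5^1·(≡3) mod 5; (3|5)=-1, (3|5)=-1; (−1)^{-1·1·2}·(-1)^1·(-1)^-1 = +1.
v=41: a=41^1·(≡37), b=41^1·(≡14) mod 41; (37|41)=+1, (14|41)=-1; (−1)^{1·1·20}·(+1)^1·(-1)^1 = -1.
v=∞: -37310 < 0 and 1435 > 0  ⇒  (a,b)_∞ = +1.
Ram(-37310, 1435) = {2, 7, 13, 41}; no ℚ_2-point on the conic.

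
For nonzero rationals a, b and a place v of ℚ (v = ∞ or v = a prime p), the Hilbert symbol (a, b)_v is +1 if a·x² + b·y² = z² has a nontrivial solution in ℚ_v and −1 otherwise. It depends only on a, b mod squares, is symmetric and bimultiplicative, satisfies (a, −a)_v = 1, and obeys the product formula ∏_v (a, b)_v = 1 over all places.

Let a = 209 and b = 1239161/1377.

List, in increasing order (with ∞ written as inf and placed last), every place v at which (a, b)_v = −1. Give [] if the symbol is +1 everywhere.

[17, 19]

(a, b) ≡ (209, 3553) mod (ℚ^×)²; places V = {2, 3, 7, 11, 17, 19, ∞}.
(a,b)_∞: sgn(209)=+, sgn(3553)=+, so +1.
(a,b)_3: α=0, u≡2; β=-4, v≡1 (mod 3); (2|3)=-1, (1|3)=+1; sign (−1)^0·-1^-4·+1^0 = +1.
(a,b)_17: α=0, u≡5; β=-1, v≡5 (mod 17); (5|17)=-1, (5|17)=-1; sign (−1)^0·-1^-1·-1^0 = -1.
(a,b)_2: α=0, β=0; u≡1, v≡1 (mod 8); ε(u)ε(v)=0·0, αω(v)=0·0, βω(u)=0·0; sum ≡ 0  ⇒  +1.
(a,b)_11: α=1, u≡8; β=3, v≡9 (mod 11); (8|11)=-1, (9|11)=+1; sign (−1)^1·-1^3·+1^1 = +1.
(a,b)_19: α=1, u≡11; β=1, v≡16 (mod 19); (11|19)=+1, (16|19)=+1; sign (−1)^1·+1^1·+1^1 = -1.
(a,b)_7: α=0, u≡6; β=2, v≡1 (mod 7); (6|7)=-1, (1|7)=+1; sign (−1)^0·-1^2·+1^0 = +1.
(209, 3553 / ℚ) ramifies at {17, 19}: a division algebra.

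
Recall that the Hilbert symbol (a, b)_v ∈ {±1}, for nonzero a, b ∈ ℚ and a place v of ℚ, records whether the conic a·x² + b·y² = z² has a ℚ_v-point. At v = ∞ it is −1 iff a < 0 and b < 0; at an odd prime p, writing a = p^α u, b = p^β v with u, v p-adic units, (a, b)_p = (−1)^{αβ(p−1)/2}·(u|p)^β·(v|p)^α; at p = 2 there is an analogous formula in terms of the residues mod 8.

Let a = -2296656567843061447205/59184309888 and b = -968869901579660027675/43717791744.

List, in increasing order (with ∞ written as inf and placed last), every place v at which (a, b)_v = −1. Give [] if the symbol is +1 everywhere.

[2, 5, 19, 29, 41, inf]

(a, b) ≡ (-138031010, -7163) mod (ℚ^×)²; places V = {2, 3, 5, 7, 11, 13, 19, 29, 41, 47, ∞}.
(a,b)_47: α=5, u≡24; β=2, v≡36 (mod 47); (24|47)=+1, (36|47)=+1; sign (−1)^0·+1^2·+1^5 = +1.
(a,b)_∞: sgn(-138031010)=−, sgn(-7163)=−, so -1.
(a,b)_2: α=-7, β=-12; u≡7, v≡5 (mod 8); ε(u)ε(v)=1·0, αω(v)=-7·1, βω(u)=-12·0; sum ≡ 1  ⇒  -1.
(a,b)_19: α=1, u≡13; β=3, v≡10 (mod 19); (13|19)=-1, (10|19)=-1; sign (−1)^1·-1^3·-1^1 = -1.
(a,b)_41: α=3, u≡25; β=4, v≡17 (mod 41); (25|41)=+1, (17|41)=-1; sign (−1)^0·+1^4·-1^3 = -1.
(a,b)_13: α=1, u≡11; β=1, v≡5 (mod 13); (11|13)=-1, (5|13)=-1; sign (−1)^0·-1^1·-1^1 = +1.
(a,b)_11: α=-6, u≡5; β=-4, v≡9 (mod 11); (5|11)=+1, (9|11)=+1; sign (−1)^0·+1^-4·+1^-6 = +1.
(a,b)_7: α=6, u≡4; β=4, v≡3 (mod 7); (4|7)=+1, (3|7)=-1; sign (−1)^0·+1^4·-1^6 = +1.
(a,b)_5: α=1, u≡3; β=2, v≡2 (mod 5); (3|5)=-1, (2|5)=-1; sign (−1)^0·-1^2·-1^1 = -1.
(a,b)_29: α=-1, u≡25; β=1, v≡8 (mod 29); (25|29)=+1, (8|29)=-1; sign (−1)^0·+1^1·-1^-1 = -1.
(a,b)_3: α=-2, u≡1; β=-6, v≡1 (mod 3); (1|3)=+1, (1|3)=+1; sign (−1)^0·+1^-6·+1^-2 = +1.
Ram(-138031010, -7163) = {2, 5, 19, 29, 41, ∞}; no ℚ_2-point on the conic.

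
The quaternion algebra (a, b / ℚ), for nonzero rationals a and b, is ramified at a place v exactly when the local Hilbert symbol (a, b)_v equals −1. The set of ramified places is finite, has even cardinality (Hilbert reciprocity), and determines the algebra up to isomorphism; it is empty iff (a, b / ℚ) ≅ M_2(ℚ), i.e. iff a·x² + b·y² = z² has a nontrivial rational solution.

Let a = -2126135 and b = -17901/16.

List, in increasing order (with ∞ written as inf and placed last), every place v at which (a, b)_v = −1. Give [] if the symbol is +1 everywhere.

Mod squares: a ≡ -2126135, b ≡ -221. Check v ∈ {∞, 2, 3, 5, 11, 13, 17, 29, 31, 43}.
v=5: a=5^1·(≡3), b=5^0·(≡4) mod 5; (3|5)=-1, (4|5)=+1; (−1)^{1·0·2}·(-1)^0·(+1)^1 = +1.
v=17: a=17^0·(≡4), b=17^1·(≡16) mod 17; (4|17)=+1, (16|17)=+1; (−1)^{0·1·8}·(+1)^1·(+1)^0 = +1.
v=31: a=31^1·(≡18), b=31^0·(≡3) mod 31; (18|31)=+1, (3|31)=-1; (−1)^{1·0·15}·(+1)^0·(-1)^1 = -1.
v=2: v_2(a)=0, v_2(b)=-4; units ≡ 1, 3 (mod 8); ε·ε+αω+βω = 0·1+0·1+-4·0 ≡ 0  ⇒  (a,b)_2 = +1.
v=3: a=3^0·(≡1), b=3^4·(≡1) mod 3; (1|3)=+1, (1|3)=+1; (−1)^{0·4·1}·(+1)^4·(+1)^0 = +1.
v=29: a=29^1·(≡26), b=29^0·(≡14) mod 29; (26|29)=-1, (14|29)=-1; (−1)^{1·0·14}·(-1)^0·(-1)^1 = -1.
v=∞: -2126135 < 0 and -221 < 0  ⇒  (a,b)_∞ = -1.
v=13: a=13^0·(≡2), b=13^1·(≡9) mod 13; (2|13)=-1, (9|13)=+1; (−1)^{0·1·6}·(-1)^1·(+1)^0 = -1.
v=11: a=11^1·(≡7), b=11^0·(≡8) mod 11; (7|11)=-1, (8|11)=-1; (−1)^{1·0·5}·(-1)^0·(-1)^1 = -1.
v=43: a=43^1·(≡5), b=43^0·(≡18) mod 43; (5|43)=-1, (18|43)=-1; (−1)^{1·0·21}·(-1)^0·(-1)^1 = -1.
|Ram(-2126135, -221)| = 6, even; anisotropic at {11, 13, 29, 31, 43, ∞}.

[11, 13, 29, 31, 43, inf]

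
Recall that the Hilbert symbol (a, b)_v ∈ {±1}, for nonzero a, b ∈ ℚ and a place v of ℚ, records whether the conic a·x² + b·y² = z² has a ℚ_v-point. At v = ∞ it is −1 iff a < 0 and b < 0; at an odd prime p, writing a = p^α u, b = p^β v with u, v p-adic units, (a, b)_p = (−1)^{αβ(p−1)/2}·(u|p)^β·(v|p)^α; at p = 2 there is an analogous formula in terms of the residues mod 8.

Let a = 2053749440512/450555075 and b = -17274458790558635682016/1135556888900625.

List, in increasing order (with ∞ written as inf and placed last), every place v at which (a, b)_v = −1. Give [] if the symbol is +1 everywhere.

[3, 11]

(a, b) ≡ (66, -286) mod (ℚ^×)²; places V = {2, 3, 5, 7, 11, 13, 19, 31, 43, ∞}.
(a,b)_11: α=3, u≡8; β=7, v≡8 (mod 11); (8|11)=-1, (8|11)=-1; sign (−1)^1·-1^7·-1^3 = -1.
(a,b)_∞: sgn(66)=+, sgn(-286)=−, so +1.
(a,b)_13: α=0, u≡9; β=1, v≡12 (mod 13); (9|13)=+1, (12|13)=+1; sign (−1)^0·+1^1·+1^0 = +1.
(a,b)_31: α=2, u≡16; β=6, v≡13 (mod 31); (16|31)=+1, (13|31)=-1; sign (−1)^0·+1^6·-1^2 = +1.
(a,b)_2: α=15, β=5; u≡1, v≡1 (mod 8); ε(u)ε(v)=0·0, αω(v)=15·0, βω(u)=5·0; sum ≡ 0  ⇒  +1.
(a,b)_19: α=-2, u≡9; β=0, v≡13 (mod 19); (9|19)=+1, (13|19)=-1; sign (−1)^0·+1^0·-1^-2 = +1.
(a,b)_43: α=-2, u≡17; β=-4, v≡1 (mod 43); (17|43)=+1, (1|43)=+1; sign (−1)^0·+1^-4·+1^-2 = +1.
(a,b)_5: α=-2, u≡4; β=-4, v≡4 (mod 5); (4|5)=+1, (4|5)=+1; sign (−1)^0·+1^-4·+1^-2 = +1.
(a,b)_3: α=-3, u≡1; β=-12, v≡2 (mod 3); (1|3)=+1, (2|3)=-1; sign (−1)^0·+1^-12·-1^-3 = -1.
(a,b)_7: α=2, u≡6; β=4, v≡1 (mod 7); (6|7)=-1, (1|7)=+1; sign (−1)^0·-1^4·+1^2 = +1.
(66, -286 / ℚ) ramifies at {3, 11}: a division algebra.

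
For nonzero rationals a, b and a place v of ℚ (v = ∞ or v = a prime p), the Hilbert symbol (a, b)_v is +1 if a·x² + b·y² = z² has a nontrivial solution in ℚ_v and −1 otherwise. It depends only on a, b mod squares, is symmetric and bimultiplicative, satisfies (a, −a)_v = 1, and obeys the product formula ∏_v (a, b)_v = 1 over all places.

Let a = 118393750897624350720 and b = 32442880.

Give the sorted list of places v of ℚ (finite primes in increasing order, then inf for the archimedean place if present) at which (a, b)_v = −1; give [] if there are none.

Mod squares: a ≡ 312455, b ≡ 126730. Check v ∈ {∞, 2, 3, 5, 11, 13, 19, 23, 29}.
v=19: a=19^3·(≡18), b=19^1·(≡9) mod 19; (18|19)=-1, (9|19)=+1; (−1)^{3·1·9}·(-1)^1·(+1)^3 = +1.
v=2: v_2(a)=18, v_2(b)=9; units ≡ 7, 5 (mod 8); ε·ε+αω+βω = 1·0+18·1+9·0 ≡ 0  ⇒  (a,b)_2 = +1.
v=29: a=29^2·(≡7), b=29^1·(≡16) mod 29; (7|29)=+1, (16|29)=+1; (−1)^{2·1·14}·(+1)^1·(+1)^2 = +1.
v=5: a=5^1·(≡4), b=5^1·(≡1) mod 5; (4|5)=+1, (1|5)=+1; (−1)^{1·1·2}·(+1)^1·(+1)^1 = +1.
v=23: a=23^3·(≡7), b=23^1·(≡16) mod 23; (7|23)=-1, (16|23)=+1; (−1)^{3·1·11}·(-1)^1·(+1)^3 = +1.
v=3: a=3^2·(≡2), b=3^0·(≡1) mod 3; (2|3)=-1, (1|3)=+1; (−1)^{2·0·1}·(-1)^0·(+1)^2 = +1.
v=∞: 312455 > 0 and 126730 > 0  ⇒  (a,b)_∞ = +1.
v=13: a=13^1·(≡7), b=13^0·(≡2) mod 13; (7|13)=-1, (2|13)=-1; (−1)^{1·0·6}·(-1)^0·(-1)^1 = -1.
v=11: a=11^1·(≡4), b=11^0·(≡8) mod 11; (4|11)=+1, (8|11)=-1; (−1)^{1·0·5}·(+1)^0·(-1)^1 = -1.
Ram(312455, 126730) = {11, 13}; no ℚ_11-point on the conic.

[11, 13]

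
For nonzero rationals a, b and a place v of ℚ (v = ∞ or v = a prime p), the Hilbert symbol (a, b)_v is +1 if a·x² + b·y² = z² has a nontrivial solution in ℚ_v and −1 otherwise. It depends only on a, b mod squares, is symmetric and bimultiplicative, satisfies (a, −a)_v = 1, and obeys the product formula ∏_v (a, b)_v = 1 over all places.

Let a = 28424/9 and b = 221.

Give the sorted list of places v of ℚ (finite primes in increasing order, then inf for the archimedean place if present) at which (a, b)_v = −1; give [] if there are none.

(a, b) ≡ (7106, 221) mod (ℚ^×)²; places V = {2, 3, 11, 13, 17, 19, ∞}.
(a,b)_∞: sgn(7106)=+, sgn(221)=+, so +1.
(a,b)_2: α=3, β=0; u≡1, v≡5 (mod 8); ε(u)ε(v)=0·0, αω(v)=3·1, βω(u)=0·0; sum ≡ 1  ⇒  -1.
(a,b)_13: α=0, u≡5; β=1, v≡4 (mod 13); (5|13)=-1, (4|13)=+1; sign (−1)^0·-1^1·+1^0 = -1.
(a,b)_19: α=1, u≡10; β=0, v≡12 (mod 19); (10|19)=-1, (12|19)=-1; sign (−1)^0·-1^0·-1^1 = -1.
(a,b)_3: α=-2, u≡2; β=0, v≡2 (mod 3); (2|3)=-1, (2|3)=-1; sign (−1)^0·-1^0·-1^-2 = +1.
(a,b)_11: α=1, u≡6; β=0, v≡1 (mod 11); (6|11)=-1, (1|11)=+1; sign (−1)^0·-1^0·+1^1 = +1.
(a,b)_17: α=1, u≡12; β=1, v≡13 (mod 17); (12|17)=-1, (13|17)=+1; sign (−1)^0·-1^1·+1^1 = -1.
|Ram(7106, 221)| = 4, even; anisotropic at {2, 13, 17, 19}.

[2, 13, 17, 19]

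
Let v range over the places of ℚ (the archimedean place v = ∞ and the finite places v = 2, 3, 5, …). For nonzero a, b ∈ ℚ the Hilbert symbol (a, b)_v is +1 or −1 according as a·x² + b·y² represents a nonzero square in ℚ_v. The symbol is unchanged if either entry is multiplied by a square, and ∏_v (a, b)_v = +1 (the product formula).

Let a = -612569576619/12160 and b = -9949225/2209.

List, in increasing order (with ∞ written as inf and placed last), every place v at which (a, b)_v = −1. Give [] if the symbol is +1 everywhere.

[2, 3, 13, inf]

(a, b) ≡ (-31870410, -3289) mod (ℚ^×)²; places V = {2, 3, 5, 7, 11, 13, 17, 19, 23, 47, ∞}.
(a,b)_47: α=0, u≡8; β=-2, v≡17 (mod 47); (8|47)=+1, (17|47)=+1; sign (−1)^0·+1^-2·+1^0 = +1.
(a,b)_5: α=-1, u≡3; β=2, v≡4 (mod 5); (3|5)=-1, (4|5)=+1; sign (−1)^0·-1^2·+1^-1 = +1.
(a,b)_19: α=-1, u≡5; β=0, v≡6 (mod 19); (5|19)=+1, (6|19)=+1; sign (−1)^0·+1^0·+1^-1 = +1.
(a,b)_13: α=3, u≡1; β=1, v≡2 (mod 13); (1|13)=+1, (2|13)=-1; sign (−1)^0·+1^1·-1^3 = -1.
(a,b)_17: α=1, u≡13; β=0, v≡9 (mod 17); (13|17)=+1, (9|17)=+1; sign (−1)^0·+1^0·+1^1 = +1.
(a,b)_23: α=1, u≡11; β=1, v≡9 (mod 23); (11|23)=-1, (9|23)=+1; sign (−1)^1·-1^1·+1^1 = +1.
(a,b)_∞: sgn(-31870410)=−, sgn(-3289)=−, so -1.
(a,b)_11: α=1, u≡10; β=3, v≡3 (mod 11); (10|11)=-1, (3|11)=+1; sign (−1)^1·-1^3·+1^1 = +1.
(a,b)_7: α=4, u≡4; β=0, v≡2 (mod 7); (4|7)=+1, (2|7)=+1; sign (−1)^0·+1^0·+1^4 = +1.
(a,b)_3: α=3, u≡1; β=0, v≡2 (mod 3); (1|3)=+1, (2|3)=-1; sign (−1)^0·+1^0·-1^3 = -1.
(a,b)_2: α=-7, β=0; u≡3, v≡7 (mod 8); ε(u)ε(v)=1·1, αω(v)=-7·0, βω(u)=0·1; sum ≡ 1  ⇒  -1.
(-31870410, -3289 / ℚ) ramifies at {2, 3, 13, ∞}: a division algebra.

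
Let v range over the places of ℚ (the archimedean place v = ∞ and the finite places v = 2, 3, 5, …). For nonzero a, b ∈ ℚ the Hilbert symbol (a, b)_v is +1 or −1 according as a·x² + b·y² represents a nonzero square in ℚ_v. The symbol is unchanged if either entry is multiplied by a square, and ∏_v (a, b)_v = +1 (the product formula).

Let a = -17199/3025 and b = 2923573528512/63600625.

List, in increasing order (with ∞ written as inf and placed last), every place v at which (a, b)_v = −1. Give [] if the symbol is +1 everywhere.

Mod squares: a ≡ -39, b ≡ 7567. Check v ∈ {∞, 2, 3, 5, 7, 11, 13, 23, 29, 47}.
v=29: a=29^0·(≡3), b=29^-2·(≡2) mod 29; (3|29)=-1, (2|29)=-1; (−1)^{0·-2·14}·(-1)^-2·(-1)^0 = +1.
v=47: a=47^0·(≡14), b=47^1·(≡35) mod 47; (14|47)=+1, (35|47)=-1; (−1)^{0·1·23}·(+1)^1·(-1)^0 = +1.
v=∞: -39 < 0 and 7567 > 0  ⇒  (a,b)_∞ = +1.
v=7: a=7^2·(≡6), b=7^3·(≡6) mod 7; (6|7)=-1, (6|7)=-1; (−1)^{2·3·3}·(-1)^3·(-1)^2 = -1.
v=13: a=13^1·(≡9), b=13^2·(≡12) mod 13; (9|13)=+1, (12|13)=+1; (−1)^{1·2·6}·(+1)^2·(+1)^1 = +1.
v=5: a=5^-2·(≡1), b=5^-4·(≡2) mod 5; (1|5)=+1, (2|5)=-1; (−1)^{-2·-4·2}·(+1)^-4·(-1)^-2 = +1.
v=3: a=3^3·(≡2), b=3^6·(≡1) mod 3; (2|3)=-1, (1|3)=+1; (−1)^{3·6·1}·(-1)^6·(+1)^3 = +1.
v=23: a=23^0·(≡10), b=23^1·(≡10) mod 23; (10|23)=-1, (10|23)=-1; (−1)^{0·1·11}·(-1)^1·(-1)^0 = -1.
v=2: v_2(a)=0, v_2(b)=6; units ≡ 1, 7 (mod 8); ε·ε+αω+βω = 0·1+0·0+6·0 ≡ 0  ⇒  (a,b)_2 = +1.
v=11: a=11^-2·(≡9), b=11^-2·(≡10) mod 11; (9|11)=+1, (10|11)=-1; (−1)^{-2·-2·5}·(+1)^-2·(-1)^-2 = +1.
|Ram(-39, 7567)| = 2, even; anisotropic at {7, 23}.

[7, 23]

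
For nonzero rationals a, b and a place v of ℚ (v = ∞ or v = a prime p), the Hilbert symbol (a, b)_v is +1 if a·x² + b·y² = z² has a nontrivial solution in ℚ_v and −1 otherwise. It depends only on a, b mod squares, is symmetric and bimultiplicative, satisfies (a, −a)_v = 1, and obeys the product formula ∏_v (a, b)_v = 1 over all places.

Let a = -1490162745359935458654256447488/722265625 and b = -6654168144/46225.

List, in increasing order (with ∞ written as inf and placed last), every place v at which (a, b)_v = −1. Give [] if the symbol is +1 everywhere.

[2, 3, 7, 13, 29, 31, 41, inf]

(a, b) ≡ (-120257021157, -30381) mod (ℚ^×)²; places V = {2, 3, 5, 7, 13, 17, 19, 29, 31, 37, 41, 43, ∞}.
(a,b)_41: α=3, u≡9; β=1, v≡27 (mod 41); (9|41)=+1, (27|41)=-1; sign (−1)^0·+1^1·-1^3 = -1.
(a,b)_13: α=5, u≡6; β=3, v≡4 (mod 13); (6|13)=-1, (4|13)=+1; sign (−1)^0·-1^3·+1^5 = -1.
(a,b)_31: α=1, u≡2; β=0, v≡21 (mod 31); (2|31)=+1, (21|31)=-1; sign (−1)^0·+1^0·-1^1 = -1.
(a,b)_3: α=9, u≡1; β=5, v≡1 (mod 3); (1|3)=+1, (1|3)=+1; sign (−1)^1·+1^5·+1^9 = -1.
(a,b)_∞: sgn(-120257021157)=−, sgn(-30381)=−, so -1.
(a,b)_7: α=5, u≡6; β=0, v≡5 (mod 7); (6|7)=-1, (5|7)=-1; sign (−1)^0·-1^0·-1^5 = -1.
(a,b)_29: α=1, u≡23; β=0, v≡27 (mod 29); (23|29)=+1, (27|29)=-1; sign (−1)^0·+1^0·-1^1 = -1.
(a,b)_43: α=-2, u≡6; β=-2, v≡20 (mod 43); (6|43)=+1, (20|43)=-1; sign (−1)^0·+1^-2·-1^-2 = +1.
(a,b)_5: α=-8, u≡3; β=-2, v≡4 (mod 5); (3|5)=-1, (4|5)=+1; sign (−1)^0·-1^-2·+1^-8 = +1.
(a,b)_37: α=1, u≡14; β=0, v≡30 (mod 37); (14|37)=-1, (30|37)=+1; sign (−1)^0·-1^0·+1^1 = +1.
(a,b)_2: α=14, β=4; u≡3, v≡3 (mod 8); ε(u)ε(v)=1·1, αω(v)=14·1, βω(u)=4·1; sum ≡ 1  ⇒  -1.
(a,b)_17: α=1, u≡8; β=0, v≡4 (mod 17); (8|17)=+1, (4|17)=+1; sign (−1)^0·+1^0·+1^1 = +1.
(a,b)_19: α=1, u≡10; β=1, v≡7 (mod 19); (10|19)=-1, (7|19)=+1; sign (−1)^1·-1^1·+1^1 = +1.
Ram(-120257021157, -30381) = {2, 3, 7, 13, 29, 31, 41, ∞}; no ℚ_2-point on the conic.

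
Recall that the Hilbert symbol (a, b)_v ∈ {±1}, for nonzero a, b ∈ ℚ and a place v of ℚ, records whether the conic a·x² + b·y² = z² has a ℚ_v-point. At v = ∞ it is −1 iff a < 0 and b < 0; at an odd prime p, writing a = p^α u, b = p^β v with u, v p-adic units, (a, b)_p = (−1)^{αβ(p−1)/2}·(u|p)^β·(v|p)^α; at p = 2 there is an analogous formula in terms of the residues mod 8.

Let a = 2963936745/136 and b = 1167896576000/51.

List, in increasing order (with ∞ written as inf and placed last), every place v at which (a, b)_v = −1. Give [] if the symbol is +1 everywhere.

Mod squares: a ≡ 3570, b ≡ 5610. Check v ∈ {∞, 2, 3, 5, 7, 11, 17, 23}.
v=∞: 3570 > 0 and 5610 > 0  ⇒  (a,b)_∞ = +1.
v=3: a=3^3·(≡2), b=3^-1·(≡1) mod 3; (2|3)=-1, (1|3)=+1; (−1)^{3·-1·1}·(-1)^-1·(+1)^3 = +1.
v=11: a=11^2·(≡7), b=11^1·(≡5) mod 11; (7|11)=-1, (5|11)=+1; (−1)^{2·1·5}·(-1)^1·(+1)^2 = -1.
v=23: a=23^2·(≡5), b=23^2·(≡21) mod 23; (5|23)=-1, (21|23)=-1; (−1)^{2·2·11}·(-1)^2·(-1)^2 = +1.
v=5: a=5^1·(≡4), b=5^3·(≡3) mod 5; (4|5)=+1, (3|5)=-1; (−1)^{1·3·2}·(+1)^3·(-1)^1 = -1.
v=2: v_2(a)=-3, v_2(b)=15; units ≡ 1, 5 (mod 8); ε·ε+αω+βω = 0·0+-3·1+15·0 ≡ 1  ⇒  (a,b)_2 = -1.
v=17: a=17^-1·(≡7), b=17^-1·(≡7) mod 17; (7|17)=-1, (7|17)=-1; (−1)^{-1·-1·8}·(-1)^-1·(-1)^-1 = +1.
v=7: a=7^3·(≡3), b=7^2·(≡6) mod 7; (3|7)=-1, (6|7)=-1; (−1)^{3·2·3}·(-1)^2·(-1)^3 = -1.
Ram(3570, 5610) = {2, 5, 7, 11}; no ℚ_2-point on the conic.

[2, 5, 7, 11]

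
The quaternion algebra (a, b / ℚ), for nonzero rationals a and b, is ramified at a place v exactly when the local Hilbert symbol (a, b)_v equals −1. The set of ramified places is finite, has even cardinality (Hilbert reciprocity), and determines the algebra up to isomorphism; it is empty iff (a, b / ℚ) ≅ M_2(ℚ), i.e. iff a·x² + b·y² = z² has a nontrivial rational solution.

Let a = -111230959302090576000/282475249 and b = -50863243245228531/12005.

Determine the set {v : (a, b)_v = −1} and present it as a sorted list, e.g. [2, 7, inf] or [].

(a, b) ≡ (-2210, -95) mod (ℚ^×)²; places V = {2, 3, 5, 7, 13, 17, 19, 23, 29, ∞}.
(a,b)_∞: sgn(-2210)=−, sgn(-95)=−, so -1.
(a,b)_29: α=4, u≡6; β=2, v≡11 (mod 29); (6|29)=+1, (11|29)=-1; sign (−1)^0·+1^2·-1^4 = +1.
(a,b)_17: α=1, u≡12; β=2, v≡10 (mod 17); (12|17)=-1, (10|17)=-1; sign (−1)^0·-1^2·-1^1 = -1.
(a,b)_23: α=0, u≡7; β=2, v≡7 (mod 23); (7|23)=-1, (7|23)=-1; sign (−1)^0·-1^2·-1^0 = +1.
(a,b)_2: α=7, β=0; u≡7, v≡1 (mod 8); ε(u)ε(v)=1·0, αω(v)=7·0, βω(u)=0·0; sum ≡ 0  ⇒  +1.
(a,b)_13: α=3, u≡12; β=4, v≡4 (mod 13); (12|13)=+1, (4|13)=+1; sign (−1)^0·+1^4·+1^3 = +1.
(a,b)_5: α=3, u≡3; β=-1, v≡4 (mod 5); (3|5)=-1, (4|5)=+1; sign (−1)^0·-1^-1·+1^3 = -1.
(a,b)_3: α=6, u≡1; β=6, v≡1 (mod 3); (1|3)=+1, (1|3)=+1; sign (−1)^0·+1^6·+1^6 = +1.
(a,b)_7: α=-10, u≡4; β=-4, v≡6 (mod 7); (4|7)=+1, (6|7)=-1; sign (−1)^0·+1^-4·-1^-10 = +1.
(a,b)_19: α=2, u≡3; β=1, v≡10 (mod 19); (3|19)=-1, (10|19)=-1; sign (−1)^0·-1^1·-1^2 = -1.
|Ram(-2210, -95)| = 4, even; anisotropic at {5, 17, 19, ∞}.

[5, 17, 19, inf]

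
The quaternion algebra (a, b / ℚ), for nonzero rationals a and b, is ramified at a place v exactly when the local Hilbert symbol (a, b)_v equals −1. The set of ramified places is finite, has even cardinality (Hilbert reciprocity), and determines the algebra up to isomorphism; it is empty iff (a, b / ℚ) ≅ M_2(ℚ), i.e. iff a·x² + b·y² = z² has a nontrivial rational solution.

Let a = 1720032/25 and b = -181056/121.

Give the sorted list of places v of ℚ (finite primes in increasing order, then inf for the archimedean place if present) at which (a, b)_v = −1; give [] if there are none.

[3, 19, 23, 41]

Mod squares: a ≡ 107502, b ≡ -2829. Check v ∈ {∞, 2, 3, 5, 11, 19, 23, 41}.
v=3: a=3^1·(≡2), b=3^1·(≡2) mod 3; (2|3)=-1, (2|3)=-1; (−1)^{1·1·1}·(-1)^1·(-1)^1 = -1.
v=11: a=11^0·(≡2), b=11^-2·(≡4) mod 11; (2|11)=-1, (4|11)=+1; (−1)^{0·-2·5}·(-1)^-2·(+1)^0 = +1.
v=19: a=19^1·(≡2), b=19^0·(≡2) mod 19; (2|19)=-1, (2|19)=-1; (−1)^{1·0·9}·(-1)^0·(-1)^1 = -1.
v=41: a=41^1·(≡2), b=41^1·(≡35) mod 41; (2|41)=+1, (35|41)=-1; (−1)^{1·1·20}·(+1)^1·(-1)^1 = -1.
v=2: v_2(a)=5, v_2(b)=6; units ≡ 7, 3 (mod 8); ε·ε+αω+βω = 1·1+5·1+6·0 ≡ 0  ⇒  (a,b)_2 = +1.
v=23: a=23^1·(≡17), b=23^1·(≡22) mod 23; (17|23)=-1, (22|23)=-1; (−1)^{1·1·11}·(-1)^1·(-1)^1 = -1.
v=∞: 107502 > 0 and -2829 < 0  ⇒  (a,b)_∞ = +1.
v=5: a=5^-2·(≡2), b=5^0·(≡4) mod 5; (2|5)=-1, (4|5)=+1; (−1)^{-2·0·2}·(-1)^0·(+1)^-2 = +1.
(107502, -2829 / ℚ) ramifies at {3, 19, 23, 41}: a division algebra.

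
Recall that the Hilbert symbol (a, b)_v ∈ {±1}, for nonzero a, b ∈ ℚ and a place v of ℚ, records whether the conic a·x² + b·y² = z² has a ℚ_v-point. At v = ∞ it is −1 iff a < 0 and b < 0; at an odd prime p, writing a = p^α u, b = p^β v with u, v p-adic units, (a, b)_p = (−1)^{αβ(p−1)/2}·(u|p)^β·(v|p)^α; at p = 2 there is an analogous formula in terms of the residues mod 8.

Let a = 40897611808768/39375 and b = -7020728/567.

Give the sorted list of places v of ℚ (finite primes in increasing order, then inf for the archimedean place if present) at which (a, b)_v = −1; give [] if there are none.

[11, 13, 17, 19]

Mod squares: a ≡ 1729, b ≡ -34034. Check v ∈ {∞, 2, 3, 5, 7, 11, 13, 17, 19}.
v=17: a=17^4·(≡10), b=17^1·(≡8) mod 17; (10|17)=-1, (8|17)=+1; (−1)^{4·1·8}·(-1)^1·(+1)^4 = -1.
v=3: a=3^-2·(≡1), b=3^-4·(≡1) mod 3; (1|3)=+1, (1|3)=+1; (−1)^{-2·-4·1}·(+1)^-4·(+1)^-2 = +1.
v=13: a=13^1·(≡10), b=13^1·(≡2) mod 13; (10|13)=+1, (2|13)=-1; (−1)^{1·1·6}·(+1)^1·(-1)^1 = -1.
v=11: a=11^2·(≡10), b=11^1·(≡10) mod 11; (10|11)=-1, (10|11)=-1; (−1)^{2·1·5}·(-1)^1·(-1)^2 = -1.
v=5: a=5^-4·(≡1), b=5^0·(≡1) mod 5; (1|5)=+1, (1|5)=+1; (−1)^{-4·0·2}·(+1)^0·(+1)^-4 = +1.
v=19: a=19^1·(≡13), b=19^2·(≡10) mod 19; (13|19)=-1, (10|19)=-1; (−1)^{1·2·9}·(-1)^2·(-1)^1 = -1.
v=2: v_2(a)=14, v_2(b)=3; units ≡ 1, 7 (mod 8); ε·ε+αω+βω = 0·1+14·0+3·0 ≡ 0  ⇒  (a,b)_2 = +1.
v=7: a=7^-1·(≡2), b=7^-1·(≡5) mod 7; (2|7)=+1, (5|7)=-1; (−1)^{-1·-1·3}·(+1)^-1·(-1)^-1 = +1.
v=∞: 1729 > 0 and -34034 < 0  ⇒  (a,b)_∞ = +1.
(1729, -34034 / ℚ) ramifies at {11, 13, 17, 19}: a division algebra.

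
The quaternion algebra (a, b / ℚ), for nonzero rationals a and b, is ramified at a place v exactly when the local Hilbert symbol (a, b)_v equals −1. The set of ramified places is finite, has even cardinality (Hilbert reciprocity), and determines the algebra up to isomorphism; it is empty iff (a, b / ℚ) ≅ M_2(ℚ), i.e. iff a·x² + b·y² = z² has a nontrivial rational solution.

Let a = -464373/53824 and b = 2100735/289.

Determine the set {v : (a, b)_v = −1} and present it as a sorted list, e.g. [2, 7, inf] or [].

Mod squares: a ≡ -13, b ≡ 25935. Check v ∈ {∞, 2, 3, 5, 7, 13, 17, 19, 29}.
v=7: a=7^2·(≡1), b=7^1·(≡4) mod 7; (1|7)=+1, (4|7)=+1; (−1)^{2·1·3}·(+1)^1·(+1)^2 = +1.
v=2: v_2(a)=-6, v_2(b)=0; units ≡ 3, 7 (mod 8); ε·ε+αω+βω = 1·1+-6·0+0·1 ≡ 1  ⇒  (a,b)_2 = -1.
v=13: a=13^1·(≡4), b=13^1·(≡6) mod 13; (4|13)=+1, (6|13)=-1; (−1)^{1·1·6}·(+1)^1·(-1)^1 = -1.
v=17: a=17^0·(≡8), b=17^-2·(≡11) mod 17; (8|17)=+1, (11|17)=-1; (−1)^{0·-2·8}·(+1)^-2·(-1)^0 = +1.
v=29: a=29^-2·(≡20), b=29^0·(≡25) mod 29; (20|29)=+1, (25|29)=+1; (−1)^{-2·0·14}·(+1)^0·(+1)^-2 = +1.
v=∞: -13 < 0 and 25935 > 0  ⇒  (a,b)_∞ = +1.
v=3: a=3^6·(≡2), b=3^5·(≡2) mod 3; (2|3)=-1, (2|3)=-1; (−1)^{6·5·1}·(-1)^5·(-1)^6 = -1.
v=5: a=5^0·(≡3), b=5^1·(≡3) mod 5; (3|5)=-1, (3|5)=-1; (−1)^{0·1·2}·(-1)^1·(-1)^0 = -1.
v=19: a=19^0·(≡17), b=19^1·(≡1) mod 19; (17|19)=+1, (1|19)=+1; (−1)^{0·1·9}·(+1)^1·(+1)^0 = +1.
|Ram(-13, 25935)| = 4, even; anisotropic at {2, 3, 5, 13}.

[2, 3, 5, 13]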